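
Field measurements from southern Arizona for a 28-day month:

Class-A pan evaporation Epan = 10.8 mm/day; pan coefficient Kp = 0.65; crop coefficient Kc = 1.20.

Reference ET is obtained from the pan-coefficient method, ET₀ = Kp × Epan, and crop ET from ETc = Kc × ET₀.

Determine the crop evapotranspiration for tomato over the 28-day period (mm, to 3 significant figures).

ET₀ = 0.65 × 10.8 = 7.0200 mm/d
ETc = Kc × ET₀ = 1.20 × 7.0200 = 8.4240 mm/d
Over 28 days: 8.4240 × 28 = 235.872 mm

236 mm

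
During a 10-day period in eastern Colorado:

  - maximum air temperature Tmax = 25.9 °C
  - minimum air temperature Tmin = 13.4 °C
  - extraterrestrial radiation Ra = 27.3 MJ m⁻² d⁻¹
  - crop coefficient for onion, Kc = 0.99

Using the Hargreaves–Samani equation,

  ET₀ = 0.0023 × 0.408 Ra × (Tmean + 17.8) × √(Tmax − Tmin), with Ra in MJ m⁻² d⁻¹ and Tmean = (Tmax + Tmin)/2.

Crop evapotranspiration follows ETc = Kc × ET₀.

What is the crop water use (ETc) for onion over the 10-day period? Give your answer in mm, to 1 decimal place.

33.6 mm

Tmean = (25.9 + 13.4)/2 = 19.65 °C
0.408 Ra = 0.408 × 27.3 = 11.1384 mm/d equivalent
ET₀ = 0.0023 × 11.1384 × (19.65 + 17.8) × √12.5 = 0.0023 × 11.1384 × 37.45 × 3.5355 = 3.3920 mm/d
ETc = Kc × ET₀ = 0.99 × 3.3920 = 3.3581 mm/d
Over 10 days: 3.3581 × 10 = 33.581 mm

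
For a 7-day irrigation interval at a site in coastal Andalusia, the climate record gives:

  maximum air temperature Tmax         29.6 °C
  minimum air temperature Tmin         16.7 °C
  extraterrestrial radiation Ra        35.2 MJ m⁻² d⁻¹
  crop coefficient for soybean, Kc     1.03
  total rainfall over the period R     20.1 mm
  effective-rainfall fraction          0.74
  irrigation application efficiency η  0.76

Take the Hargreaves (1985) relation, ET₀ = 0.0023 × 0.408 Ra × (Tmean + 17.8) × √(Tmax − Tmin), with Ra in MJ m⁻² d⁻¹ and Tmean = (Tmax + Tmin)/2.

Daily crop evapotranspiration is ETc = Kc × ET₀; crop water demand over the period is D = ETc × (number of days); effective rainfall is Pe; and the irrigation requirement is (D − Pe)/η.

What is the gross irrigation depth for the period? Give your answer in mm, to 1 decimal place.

Tmean = (29.6 + 16.7)/2 = 23.15 °C
0.408 Ra = 0.408 × 35.2 = 14.3616 mm/d equivalent
ET₀ = 0.0023 × 14.3616 × (23.15 + 17.8) × √12.9 = 0.0023 × 14.3616 × 40.95 × 3.5917 = 4.8583 mm/d
ETc = Kc × ET₀ = 1.03 × 4.8583 = 5.0040 mm/d
Crop demand D = ETc × 7 d = 5.0040 × 7 = 35.028 mm
Pe = 0.74 × 20.1 = 14.874 mm
D − Pe = 35.028 − 14.874 = 20.154 mm
Gross irrigation = 20.154 / 0.76 = 26.518 mm

26.5 mm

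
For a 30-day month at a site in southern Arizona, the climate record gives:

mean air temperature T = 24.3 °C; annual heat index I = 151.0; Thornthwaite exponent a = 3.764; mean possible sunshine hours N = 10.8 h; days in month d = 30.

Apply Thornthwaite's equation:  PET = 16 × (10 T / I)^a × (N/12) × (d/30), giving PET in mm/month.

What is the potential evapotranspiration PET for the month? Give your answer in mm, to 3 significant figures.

10T/I = 10 × 24.3 / 151.0 = 1.6093
(10T/I)^a = 1.6093^3.764 = 5.9949
Uncorrected PET = 16 × 5.9949 = 95.918 mm
Correction = (N/12)(d/30) = (10.8/12)(30/30) = 0.9000
PET = 95.918 × 0.9000 = 86.326 mm/month

86.3 mm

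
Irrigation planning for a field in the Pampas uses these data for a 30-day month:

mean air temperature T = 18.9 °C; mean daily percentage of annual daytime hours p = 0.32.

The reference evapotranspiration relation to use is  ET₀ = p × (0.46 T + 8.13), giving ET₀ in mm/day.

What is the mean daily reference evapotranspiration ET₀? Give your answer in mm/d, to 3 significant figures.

5.38 mm/d

ET₀ = 0.32 × (0.46 × 18.9 + 8.13) = 0.32 × 16.824 = 5.3837 mm/d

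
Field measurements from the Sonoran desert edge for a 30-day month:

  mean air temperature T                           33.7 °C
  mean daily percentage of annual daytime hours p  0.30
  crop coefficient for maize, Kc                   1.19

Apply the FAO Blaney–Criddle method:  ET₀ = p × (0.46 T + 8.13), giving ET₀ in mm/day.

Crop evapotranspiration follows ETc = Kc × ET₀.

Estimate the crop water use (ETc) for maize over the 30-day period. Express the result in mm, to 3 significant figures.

253 mm

ET₀ = 0.30 × (0.46 × 33.7 + 8.13) = 0.30 × 23.632 = 7.0896 mm/d
ETc = Kc × ET₀ = 1.19 × 7.0896 = 8.4366 mm/d
Over 30 days: 8.4366 × 30 = 253.098 mm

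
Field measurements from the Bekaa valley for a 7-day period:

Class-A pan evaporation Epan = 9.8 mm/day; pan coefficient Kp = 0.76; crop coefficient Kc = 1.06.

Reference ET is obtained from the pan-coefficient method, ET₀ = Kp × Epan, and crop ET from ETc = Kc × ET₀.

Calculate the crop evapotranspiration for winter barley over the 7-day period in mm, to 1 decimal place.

ET₀ = 0.76 × 9.8 = 7.4480 mm/d
ETc = Kc × ET₀ = 1.06 × 7.4480 = 7.8949 mm/d
Over 7 days: 7.8949 × 7 = 55.264 mm

55.3 mm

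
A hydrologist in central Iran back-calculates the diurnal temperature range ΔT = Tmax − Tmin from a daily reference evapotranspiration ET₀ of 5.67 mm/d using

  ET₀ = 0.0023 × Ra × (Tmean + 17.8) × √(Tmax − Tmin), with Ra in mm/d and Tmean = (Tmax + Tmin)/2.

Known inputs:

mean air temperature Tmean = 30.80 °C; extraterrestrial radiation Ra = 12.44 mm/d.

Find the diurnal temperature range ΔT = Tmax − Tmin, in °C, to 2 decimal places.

16.63 °C

√ΔT = ET₀ / [0.0023 × Ra × (Tmean+17.8)] = 5.67 / (0.0023 × 12.44 × 48.60) = 4.0775
ΔT = 4.0775² = 16.626 °C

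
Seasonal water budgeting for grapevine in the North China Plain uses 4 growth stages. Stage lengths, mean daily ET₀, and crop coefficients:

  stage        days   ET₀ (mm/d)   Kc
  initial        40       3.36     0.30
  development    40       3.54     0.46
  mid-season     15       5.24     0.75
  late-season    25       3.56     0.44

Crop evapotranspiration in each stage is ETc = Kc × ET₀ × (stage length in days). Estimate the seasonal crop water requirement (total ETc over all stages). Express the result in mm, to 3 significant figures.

initial: 0.30 × 3.36 × 40 = 40.32 mm
development: 0.46 × 3.54 × 40 = 65.14 mm
mid-season: 0.75 × 5.24 × 15 = 58.95 mm
late-season: 0.44 × 3.56 × 25 = 39.16 mm
Seasonal total = 203.57 mm

204 mm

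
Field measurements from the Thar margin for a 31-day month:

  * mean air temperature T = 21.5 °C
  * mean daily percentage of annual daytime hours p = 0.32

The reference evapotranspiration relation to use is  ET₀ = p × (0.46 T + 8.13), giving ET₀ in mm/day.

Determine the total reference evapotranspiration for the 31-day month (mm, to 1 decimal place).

178.8 mm

ET₀ = 0.32 × (0.46 × 21.5 + 8.13) = 0.32 × 18.020 = 5.7664 mm/d
Monthly total = 5.7664 × 31 = 178.758 mm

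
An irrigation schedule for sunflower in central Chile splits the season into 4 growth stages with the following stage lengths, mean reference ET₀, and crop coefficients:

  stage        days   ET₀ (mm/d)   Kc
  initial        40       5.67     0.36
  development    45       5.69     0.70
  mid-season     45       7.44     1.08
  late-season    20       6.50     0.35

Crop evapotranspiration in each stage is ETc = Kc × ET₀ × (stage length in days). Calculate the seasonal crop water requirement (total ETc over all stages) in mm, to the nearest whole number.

668 mm

initial: 0.36 × 5.67 × 40 = 81.65 mm
development: 0.70 × 5.69 × 45 = 179.24 mm
mid-season: 1.08 × 7.44 × 45 = 361.58 mm
late-season: 0.35 × 6.50 × 20 = 45.50 mm
Seasonal total = 667.97 mm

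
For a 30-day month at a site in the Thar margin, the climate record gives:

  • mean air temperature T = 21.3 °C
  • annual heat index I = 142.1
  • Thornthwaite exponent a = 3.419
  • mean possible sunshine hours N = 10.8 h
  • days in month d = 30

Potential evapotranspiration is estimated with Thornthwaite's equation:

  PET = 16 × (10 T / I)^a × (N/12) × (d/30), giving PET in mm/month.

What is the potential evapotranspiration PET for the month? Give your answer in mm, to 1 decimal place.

57.5 mm

10T/I = 10 × 21.3 / 142.1 = 1.4989
(10T/I)^a = 1.4989^3.419 = 3.9899
Uncorrected PET = 16 × 3.9899 = 63.838 mm
Correction = (N/12)(d/30) = (10.8/12)(30/30) = 0.9000
PET = 63.838 × 0.9000 = 57.454 mm/month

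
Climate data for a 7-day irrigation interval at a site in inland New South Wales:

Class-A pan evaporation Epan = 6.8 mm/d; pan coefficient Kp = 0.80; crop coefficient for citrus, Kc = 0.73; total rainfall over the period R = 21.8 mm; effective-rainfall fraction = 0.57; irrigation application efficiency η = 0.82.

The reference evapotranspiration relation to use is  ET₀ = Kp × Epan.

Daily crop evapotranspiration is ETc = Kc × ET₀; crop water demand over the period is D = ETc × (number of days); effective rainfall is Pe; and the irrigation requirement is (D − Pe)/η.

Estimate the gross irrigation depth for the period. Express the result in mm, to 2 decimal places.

ET₀ = 0.80 × 6.8 = 5.4400 mm/d
ETc = Kc × ET₀ = 0.73 × 5.4400 = 3.9712 mm/d
Crop demand D = ETc × 7 d = 3.9712 × 7 = 27.798 mm
Pe = 0.57 × 21.8 = 12.426 mm
D − Pe = 27.798 − 12.426 = 15.372 mm
Gross irrigation = 15.372 / 0.82 = 18.746 mm

18.75 mm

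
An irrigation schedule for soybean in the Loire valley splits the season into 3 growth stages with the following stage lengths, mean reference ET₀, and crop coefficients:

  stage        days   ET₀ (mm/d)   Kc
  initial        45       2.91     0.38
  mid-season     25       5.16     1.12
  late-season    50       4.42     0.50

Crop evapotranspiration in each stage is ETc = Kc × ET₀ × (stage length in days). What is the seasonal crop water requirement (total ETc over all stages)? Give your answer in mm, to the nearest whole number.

305 mm

initial: 0.38 × 2.91 × 45 = 49.76 mm
mid-season: 1.12 × 5.16 × 25 = 144.48 mm
late-season: 0.50 × 4.42 × 50 = 110.50 mm
Seasonal total = 304.74 mm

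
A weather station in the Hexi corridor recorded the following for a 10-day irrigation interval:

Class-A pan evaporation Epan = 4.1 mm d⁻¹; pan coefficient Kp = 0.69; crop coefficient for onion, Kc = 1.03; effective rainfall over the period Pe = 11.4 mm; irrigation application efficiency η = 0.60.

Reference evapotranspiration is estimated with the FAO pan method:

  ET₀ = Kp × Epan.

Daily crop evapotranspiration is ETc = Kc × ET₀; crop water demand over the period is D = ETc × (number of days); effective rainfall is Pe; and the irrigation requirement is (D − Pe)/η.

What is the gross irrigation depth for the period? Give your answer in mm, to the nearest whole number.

30 mm

ET₀ = 0.69 × 4.1 = 2.8290 mm/d
ETc = Kc × ET₀ = 1.03 × 2.8290 = 2.9139 mm/d
Crop demand D = ETc × 10 d = 2.9139 × 10 = 29.139 mm
D − Pe = 29.139 − 11.4 = 17.739 mm
Gross irrigation = 17.739 / 0.60 = 29.565 mm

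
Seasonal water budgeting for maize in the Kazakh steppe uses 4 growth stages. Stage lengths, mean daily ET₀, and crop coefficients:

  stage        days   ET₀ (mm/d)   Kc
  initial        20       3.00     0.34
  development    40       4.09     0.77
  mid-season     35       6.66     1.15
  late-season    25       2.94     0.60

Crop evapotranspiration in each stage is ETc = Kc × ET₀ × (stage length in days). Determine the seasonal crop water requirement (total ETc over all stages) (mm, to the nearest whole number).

459 mm

initial: 0.34 × 3.00 × 20 = 20.40 mm
development: 0.77 × 4.09 × 40 = 125.97 mm
mid-season: 1.15 × 6.66 × 35 = 268.07 mm
late-season: 0.60 × 2.94 × 25 = 44.10 mm
Seasonal total = 458.54 mm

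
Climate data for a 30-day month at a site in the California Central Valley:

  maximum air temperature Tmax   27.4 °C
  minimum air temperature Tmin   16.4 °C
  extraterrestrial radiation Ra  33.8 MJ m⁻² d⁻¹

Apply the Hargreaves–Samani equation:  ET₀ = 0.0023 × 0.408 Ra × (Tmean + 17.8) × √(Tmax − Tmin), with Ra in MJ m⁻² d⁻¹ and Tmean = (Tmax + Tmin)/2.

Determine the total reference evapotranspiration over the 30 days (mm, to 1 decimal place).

125.3 mm

Tmean = (27.4 + 16.4)/2 = 21.90 °C
0.408 Ra = 0.408 × 33.8 = 13.7904 mm/d equivalent
ET₀ = 0.0023 × 13.7904 × (21.90 + 17.8) × √11.0 = 0.0023 × 13.7904 × 39.70 × 3.3166 = 4.1763 mm/d
Over 30 days: 4.1763 × 30 = 125.289 mm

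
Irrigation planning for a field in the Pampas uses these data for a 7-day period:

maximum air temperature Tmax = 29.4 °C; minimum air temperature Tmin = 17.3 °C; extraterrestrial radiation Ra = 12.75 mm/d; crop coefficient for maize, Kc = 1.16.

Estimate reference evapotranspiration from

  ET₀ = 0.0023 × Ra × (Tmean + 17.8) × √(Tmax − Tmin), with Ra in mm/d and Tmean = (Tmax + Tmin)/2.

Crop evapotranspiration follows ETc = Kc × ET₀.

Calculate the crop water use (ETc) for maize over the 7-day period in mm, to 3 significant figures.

Tmean = (29.4 + 17.3)/2 = 23.35 °C
ET₀ = 0.0023 × 12.75 × (23.35 + 17.8) × √12.1 = 0.0023 × 12.75 × 41.15 × 3.4785 = 4.1976 mm/d
ETc = Kc × ET₀ = 1.16 × 4.1976 = 4.8692 mm/d
Over 7 days: 4.8692 × 7 = 34.084 mm

34.1 mm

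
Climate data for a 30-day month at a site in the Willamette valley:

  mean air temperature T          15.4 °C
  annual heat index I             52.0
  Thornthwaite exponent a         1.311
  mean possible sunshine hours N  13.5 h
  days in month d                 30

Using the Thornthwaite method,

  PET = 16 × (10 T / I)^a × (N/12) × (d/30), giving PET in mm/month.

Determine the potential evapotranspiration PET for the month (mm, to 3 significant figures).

74.7 mm

10T/I = 10 × 15.4 / 52.0 = 2.9615
(10T/I)^a = 2.9615^1.311 = 4.1510
Uncorrected PET = 16 × 4.1510 = 66.416 mm
Correction = (N/12)(d/30) = (13.5/12)(30/30) = 1.1250
PET = 66.416 × 1.1250 = 74.718 mm/month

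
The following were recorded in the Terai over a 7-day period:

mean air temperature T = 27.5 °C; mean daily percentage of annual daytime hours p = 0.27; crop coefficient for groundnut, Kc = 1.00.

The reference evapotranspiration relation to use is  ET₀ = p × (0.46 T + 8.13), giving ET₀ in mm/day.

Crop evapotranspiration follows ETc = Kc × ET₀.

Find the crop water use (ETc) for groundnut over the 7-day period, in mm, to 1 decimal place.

39.3 mm

ET₀ = 0.27 × (0.46 × 27.5 + 8.13) = 0.27 × 20.780 = 5.6106 mm/d
ETc = Kc × ET₀ = 1.00 × 5.6106 = 5.6106 mm/d
Over 7 days: 5.6106 × 7 = 39.274 mm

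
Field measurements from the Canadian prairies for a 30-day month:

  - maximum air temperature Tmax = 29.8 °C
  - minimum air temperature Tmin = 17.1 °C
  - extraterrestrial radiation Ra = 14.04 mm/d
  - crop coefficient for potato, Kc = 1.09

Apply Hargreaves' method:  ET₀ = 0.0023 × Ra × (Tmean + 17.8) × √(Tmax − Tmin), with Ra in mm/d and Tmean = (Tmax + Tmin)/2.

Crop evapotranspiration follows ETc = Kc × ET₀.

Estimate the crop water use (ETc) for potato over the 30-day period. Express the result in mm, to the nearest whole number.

Tmean = (29.8 + 17.1)/2 = 23.45 °C
ET₀ = 0.0023 × 14.04 × (23.45 + 17.8) × √12.7 = 0.0023 × 14.04 × 41.25 × 3.5637 = 4.7470 mm/d
ETc = Kc × ET₀ = 1.09 × 4.7470 = 5.1742 mm/d
Over 30 days: 5.1742 × 30 = 155.226 mm

155 mm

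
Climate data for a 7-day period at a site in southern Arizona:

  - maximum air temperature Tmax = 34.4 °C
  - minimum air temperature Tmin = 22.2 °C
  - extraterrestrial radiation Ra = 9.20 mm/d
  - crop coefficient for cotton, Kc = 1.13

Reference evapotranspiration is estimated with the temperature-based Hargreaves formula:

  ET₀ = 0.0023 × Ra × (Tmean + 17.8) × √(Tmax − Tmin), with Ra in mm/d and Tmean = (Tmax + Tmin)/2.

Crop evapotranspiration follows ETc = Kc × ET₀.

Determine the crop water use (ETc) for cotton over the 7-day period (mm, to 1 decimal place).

Tmean = (34.4 + 22.2)/2 = 28.30 °C
ET₀ = 0.0023 × 9.20 × (28.30 + 17.8) × √12.2 = 0.0023 × 9.20 × 46.10 × 3.4928 = 3.4071 mm/d
ETc = Kc × ET₀ = 1.13 × 3.4071 = 3.8500 mm/d
Over 7 days: 3.8500 × 7 = 26.950 mm

27.0 mm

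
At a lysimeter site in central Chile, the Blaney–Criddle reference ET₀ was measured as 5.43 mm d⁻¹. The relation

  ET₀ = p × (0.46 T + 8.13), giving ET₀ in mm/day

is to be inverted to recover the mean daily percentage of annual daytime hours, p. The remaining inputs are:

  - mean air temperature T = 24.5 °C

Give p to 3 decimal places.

p = ET₀ / (0.46 T + 8.13) = 5.43 / (0.46 × 24.5 + 8.13) = 5.43 / 19.400 = 0.2799

0.280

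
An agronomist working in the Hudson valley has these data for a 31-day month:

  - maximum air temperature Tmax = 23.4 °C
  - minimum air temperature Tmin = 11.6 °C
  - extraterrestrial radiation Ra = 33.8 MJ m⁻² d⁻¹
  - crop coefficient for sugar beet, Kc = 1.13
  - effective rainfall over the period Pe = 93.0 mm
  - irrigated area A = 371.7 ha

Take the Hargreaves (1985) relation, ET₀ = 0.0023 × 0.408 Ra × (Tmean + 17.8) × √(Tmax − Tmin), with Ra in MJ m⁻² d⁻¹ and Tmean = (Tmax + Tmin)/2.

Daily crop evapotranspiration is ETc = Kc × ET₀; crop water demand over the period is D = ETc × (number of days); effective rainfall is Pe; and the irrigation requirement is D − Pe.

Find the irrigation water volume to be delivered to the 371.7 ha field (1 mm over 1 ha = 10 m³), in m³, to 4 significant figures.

155100 m³

Tmean = (23.4 + 11.6)/2 = 17.50 °C
0.408 Ra = 0.408 × 33.8 = 13.7904 mm/d equivalent
ET₀ = 0.0023 × 13.7904 × (17.50 + 17.8) × √11.8 = 0.0023 × 13.7904 × 35.30 × 3.4351 = 3.8461 mm/d
ETc = Kc × ET₀ = 1.13 × 3.8461 = 4.3461 mm/d
Crop demand D = ETc × 31 d = 4.3461 × 31 = 134.729 mm
D − Pe = 134.729 − 93.0 = 41.729 mm
Volume = 41.729 mm × 371.7 ha × 10 = 155106.7 m³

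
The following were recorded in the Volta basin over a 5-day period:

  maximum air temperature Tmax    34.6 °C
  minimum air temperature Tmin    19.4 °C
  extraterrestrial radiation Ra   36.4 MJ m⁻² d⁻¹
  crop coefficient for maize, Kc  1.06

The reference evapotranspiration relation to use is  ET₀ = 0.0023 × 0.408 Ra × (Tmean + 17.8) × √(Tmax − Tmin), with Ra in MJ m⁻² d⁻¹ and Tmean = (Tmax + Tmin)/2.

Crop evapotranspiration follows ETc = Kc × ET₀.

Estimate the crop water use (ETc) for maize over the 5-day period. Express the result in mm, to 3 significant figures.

31.6 mm

Tmean = (34.6 + 19.4)/2 = 27.00 °C
0.408 Ra = 0.408 × 36.4 = 14.8512 mm/d equivalent
ET₀ = 0.0023 × 14.8512 × (27.00 + 17.8) × √15.2 = 0.0023 × 14.8512 × 44.80 × 3.8987 = 5.9661 mm/d
ETc = Kc × ET₀ = 1.06 × 5.9661 = 6.3241 mm/d
Over 5 days: 6.3241 × 5 = 31.621 mm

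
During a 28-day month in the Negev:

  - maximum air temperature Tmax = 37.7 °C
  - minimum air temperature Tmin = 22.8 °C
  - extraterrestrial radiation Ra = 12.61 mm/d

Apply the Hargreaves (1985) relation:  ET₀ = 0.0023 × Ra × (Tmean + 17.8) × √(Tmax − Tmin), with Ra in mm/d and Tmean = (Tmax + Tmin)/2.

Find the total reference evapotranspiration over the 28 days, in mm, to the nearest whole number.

Tmean = (37.7 + 22.8)/2 = 30.25 °C
ET₀ = 0.0023 × 12.61 × (30.25 + 17.8) × √14.9 = 0.0023 × 12.61 × 48.05 × 3.8601 = 5.3794 mm/d
Over 28 days: 5.3794 × 28 = 150.623 mm

151 mm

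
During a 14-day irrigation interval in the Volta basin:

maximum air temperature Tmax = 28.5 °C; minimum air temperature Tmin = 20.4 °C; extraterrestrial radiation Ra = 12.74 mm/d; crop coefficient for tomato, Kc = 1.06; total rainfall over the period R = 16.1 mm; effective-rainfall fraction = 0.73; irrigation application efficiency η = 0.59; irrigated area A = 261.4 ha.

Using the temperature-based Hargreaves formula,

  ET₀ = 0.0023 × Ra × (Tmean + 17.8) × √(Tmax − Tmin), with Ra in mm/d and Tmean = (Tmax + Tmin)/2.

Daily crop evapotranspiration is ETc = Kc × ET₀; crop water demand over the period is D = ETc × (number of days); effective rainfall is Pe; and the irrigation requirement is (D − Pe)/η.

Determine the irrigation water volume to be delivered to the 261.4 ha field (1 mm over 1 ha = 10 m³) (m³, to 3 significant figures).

180000 m³

Tmean = (28.5 + 20.4)/2 = 24.45 °C
ET₀ = 0.0023 × 12.74 × (24.45 + 17.8) × √8.1 = 0.0023 × 12.74 × 42.25 × 2.8460 = 3.5234 mm/d
ETc = Kc × ET₀ = 1.06 × 3.5234 = 3.7348 mm/d
Crop demand D = ETc × 14 d = 3.7348 × 14 = 52.287 mm
Pe = 0.73 × 16.1 = 11.753 mm
D − Pe = 52.287 − 11.753 = 40.534 mm
Gross irrigation = 40.534 / 0.59 = 68.702 mm
Volume = 68.702 mm × 261.4 ha × 10 = 179587.0 m³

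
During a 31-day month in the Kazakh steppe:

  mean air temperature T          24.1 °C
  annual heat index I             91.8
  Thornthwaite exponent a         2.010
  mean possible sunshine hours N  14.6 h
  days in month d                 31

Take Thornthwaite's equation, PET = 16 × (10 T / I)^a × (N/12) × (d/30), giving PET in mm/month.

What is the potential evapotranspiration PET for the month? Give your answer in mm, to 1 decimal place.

140.0 mm

10T/I = 10 × 24.1 / 91.8 = 2.6253
(10T/I)^a = 2.6253^2.010 = 6.9590
Uncorrected PET = 16 × 6.9590 = 111.344 mm
Correction = (N/12)(d/30) = (14.6/12)(31/30) = 1.2572
PET = 111.344 × 1.2572 = 139.982 mm/month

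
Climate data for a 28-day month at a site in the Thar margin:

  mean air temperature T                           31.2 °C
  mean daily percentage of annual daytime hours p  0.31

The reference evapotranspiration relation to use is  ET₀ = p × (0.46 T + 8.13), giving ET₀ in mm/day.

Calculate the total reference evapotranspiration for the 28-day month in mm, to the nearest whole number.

ET₀ = 0.31 × (0.46 × 31.2 + 8.13) = 0.31 × 22.482 = 6.9694 mm/d
Monthly total = 6.9694 × 28 = 195.143 mm

195 mm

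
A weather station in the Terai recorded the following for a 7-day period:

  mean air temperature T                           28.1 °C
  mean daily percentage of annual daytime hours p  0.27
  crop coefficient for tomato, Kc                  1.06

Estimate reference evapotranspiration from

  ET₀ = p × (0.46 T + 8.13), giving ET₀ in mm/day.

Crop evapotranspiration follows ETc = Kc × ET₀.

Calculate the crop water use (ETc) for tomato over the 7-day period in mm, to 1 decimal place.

42.2 mm

ET₀ = 0.27 × (0.46 × 28.1 + 8.13) = 0.27 × 21.056 = 5.6851 mm/d
ETc = Kc × ET₀ = 1.06 × 5.6851 = 6.0262 mm/d
Over 7 days: 6.0262 × 7 = 42.183 mm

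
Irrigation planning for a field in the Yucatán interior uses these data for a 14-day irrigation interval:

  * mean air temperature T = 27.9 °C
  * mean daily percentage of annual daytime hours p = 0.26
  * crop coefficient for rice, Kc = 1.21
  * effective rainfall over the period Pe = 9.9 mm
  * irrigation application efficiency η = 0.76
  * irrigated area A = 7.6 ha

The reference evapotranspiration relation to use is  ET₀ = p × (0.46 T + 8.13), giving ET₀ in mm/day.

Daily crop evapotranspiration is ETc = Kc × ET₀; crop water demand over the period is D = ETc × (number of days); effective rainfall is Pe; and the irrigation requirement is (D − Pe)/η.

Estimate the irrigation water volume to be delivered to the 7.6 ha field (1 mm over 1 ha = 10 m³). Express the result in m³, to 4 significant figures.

ET₀ = 0.26 × (0.46 × 27.9 + 8.13) = 0.26 × 20.964 = 5.4506 mm/d
ETc = Kc × ET₀ = 1.21 × 5.4506 = 6.5952 mm/d
Crop demand D = ETc × 14 d = 6.5952 × 14 = 92.333 mm
D − Pe = 92.333 − 9.9 = 82.433 mm
Gross irrigation = 82.433 / 0.76 = 108.464 mm
Volume = 108.464 mm × 7.6 ha × 10 = 8243.3 m³

8243 m³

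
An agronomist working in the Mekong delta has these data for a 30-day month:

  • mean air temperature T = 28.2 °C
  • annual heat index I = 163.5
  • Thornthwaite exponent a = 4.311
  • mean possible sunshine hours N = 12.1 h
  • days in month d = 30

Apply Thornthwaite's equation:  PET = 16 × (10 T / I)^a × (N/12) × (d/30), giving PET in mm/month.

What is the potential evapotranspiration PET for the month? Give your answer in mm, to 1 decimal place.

169.2 mm

10T/I = 10 × 28.2 / 163.5 = 1.7248
(10T/I)^a = 1.7248^4.311 = 10.4853
Uncorrected PET = 16 × 10.4853 = 167.765 mm
Correction = (N/12)(d/30) = (12.1/12)(30/30) = 1.0083
PET = 167.765 × 1.0083 = 169.157 mm/month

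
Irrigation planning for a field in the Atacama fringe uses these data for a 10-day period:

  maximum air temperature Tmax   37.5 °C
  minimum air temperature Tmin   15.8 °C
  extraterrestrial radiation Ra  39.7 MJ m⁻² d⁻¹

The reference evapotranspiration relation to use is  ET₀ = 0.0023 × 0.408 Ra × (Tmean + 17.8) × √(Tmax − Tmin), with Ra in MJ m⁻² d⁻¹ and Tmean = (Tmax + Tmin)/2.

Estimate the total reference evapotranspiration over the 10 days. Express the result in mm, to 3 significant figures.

77.1 mm

Tmean = (37.5 + 15.8)/2 = 26.65 °C
0.408 Ra = 0.408 × 39.7 = 16.1976 mm/d equivalent
ET₀ = 0.0023 × 16.1976 × (26.65 + 17.8) × √21.7 = 0.0023 × 16.1976 × 44.45 × 4.6583 = 7.7140 mm/d
Over 10 days: 7.7140 × 10 = 77.140 mm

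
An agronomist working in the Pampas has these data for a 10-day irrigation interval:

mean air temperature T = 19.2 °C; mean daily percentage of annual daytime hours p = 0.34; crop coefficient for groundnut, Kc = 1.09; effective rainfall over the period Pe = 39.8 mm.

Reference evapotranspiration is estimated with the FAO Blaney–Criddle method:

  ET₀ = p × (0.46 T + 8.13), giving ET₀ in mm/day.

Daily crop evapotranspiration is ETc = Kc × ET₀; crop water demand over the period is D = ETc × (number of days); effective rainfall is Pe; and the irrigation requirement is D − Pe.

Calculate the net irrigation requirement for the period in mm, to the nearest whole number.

ET₀ = 0.34 × (0.46 × 19.2 + 8.13) = 0.34 × 16.962 = 5.7671 mm/d
ETc = Kc × ET₀ = 1.09 × 5.7671 = 6.2861 mm/d
Crop demand D = ETc × 10 d = 6.2861 × 10 = 62.861 mm
D − Pe = 62.861 − 39.8 = 23.061 mm

23 mm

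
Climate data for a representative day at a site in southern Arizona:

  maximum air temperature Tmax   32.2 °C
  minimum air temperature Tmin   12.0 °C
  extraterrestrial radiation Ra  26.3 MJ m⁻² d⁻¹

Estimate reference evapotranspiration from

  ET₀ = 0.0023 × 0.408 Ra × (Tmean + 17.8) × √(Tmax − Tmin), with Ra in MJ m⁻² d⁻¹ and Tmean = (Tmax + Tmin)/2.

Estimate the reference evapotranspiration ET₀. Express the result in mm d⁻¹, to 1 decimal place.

4.4 mm d⁻¹

Tmean = (32.2 + 12.0)/2 = 22.10 °C
0.408 Ra = 0.408 × 26.3 = 10.7304 mm/d equivalent
ET₀ = 0.0023 × 10.7304 × (22.10 + 17.8) × √20.2 = 0.0023 × 10.7304 × 39.90 × 4.4944 = 4.4258 mm/d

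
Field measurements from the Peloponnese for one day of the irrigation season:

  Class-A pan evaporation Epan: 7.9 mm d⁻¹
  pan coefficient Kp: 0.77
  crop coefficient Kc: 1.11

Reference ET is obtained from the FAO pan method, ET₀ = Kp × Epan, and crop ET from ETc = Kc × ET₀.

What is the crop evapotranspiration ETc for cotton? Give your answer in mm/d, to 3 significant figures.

6.75 mm/d

ET₀ = 0.77 × 7.9 = 6.0830 mm/d
ETc = Kc × ET₀ = 1.11 × 6.0830 = 6.7521 mm/d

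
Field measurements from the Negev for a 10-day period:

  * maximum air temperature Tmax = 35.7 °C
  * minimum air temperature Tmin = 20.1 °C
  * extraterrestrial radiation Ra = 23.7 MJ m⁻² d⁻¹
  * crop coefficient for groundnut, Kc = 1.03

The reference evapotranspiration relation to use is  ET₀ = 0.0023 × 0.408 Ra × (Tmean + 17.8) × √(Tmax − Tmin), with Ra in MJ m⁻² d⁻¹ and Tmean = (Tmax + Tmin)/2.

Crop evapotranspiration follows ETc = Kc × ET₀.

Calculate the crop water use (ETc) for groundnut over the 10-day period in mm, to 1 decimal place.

41.3 mm

Tmean = (35.7 + 20.1)/2 = 27.90 °C
0.408 Ra = 0.408 × 23.7 = 9.6696 mm/d equivalent
ET₀ = 0.0023 × 9.6696 × (27.90 + 17.8) × √15.6 = 0.0023 × 9.6696 × 45.70 × 3.9497 = 4.0144 mm/d
ETc = Kc × ET₀ = 1.03 × 4.0144 = 4.1348 mm/d
Over 10 days: 4.1348 × 10 = 41.348 mm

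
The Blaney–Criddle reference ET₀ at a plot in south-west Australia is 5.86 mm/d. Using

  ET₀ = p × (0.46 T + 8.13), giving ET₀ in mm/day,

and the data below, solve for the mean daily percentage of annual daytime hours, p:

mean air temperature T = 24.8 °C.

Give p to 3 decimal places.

0.300

p = ET₀ / (0.46 T + 8.13) = 5.86 / (0.46 × 24.8 + 8.13) = 5.86 / 19.538 = 0.2999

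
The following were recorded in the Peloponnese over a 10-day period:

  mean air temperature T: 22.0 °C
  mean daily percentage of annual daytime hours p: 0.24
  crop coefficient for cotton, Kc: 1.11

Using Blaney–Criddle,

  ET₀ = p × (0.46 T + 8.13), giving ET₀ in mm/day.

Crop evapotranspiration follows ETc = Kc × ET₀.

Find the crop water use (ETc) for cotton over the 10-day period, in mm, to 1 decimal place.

48.6 mm

ET₀ = 0.24 × (0.46 × 22.0 + 8.13) = 0.24 × 18.250 = 4.3800 mm/d
ETc = Kc × ET₀ = 1.11 × 4.3800 = 4.8618 mm/d
Over 10 days: 4.8618 × 10 = 48.618 mm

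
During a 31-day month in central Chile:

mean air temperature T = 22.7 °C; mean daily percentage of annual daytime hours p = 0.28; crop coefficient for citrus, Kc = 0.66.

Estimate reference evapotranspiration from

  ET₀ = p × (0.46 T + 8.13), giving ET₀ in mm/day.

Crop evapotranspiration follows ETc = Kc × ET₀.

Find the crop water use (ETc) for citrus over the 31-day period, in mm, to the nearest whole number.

ET₀ = 0.28 × (0.46 × 22.7 + 8.13) = 0.28 × 18.572 = 5.2002 mm/d
ETc = Kc × ET₀ = 0.66 × 5.2002 = 3.4321 mm/d
Over 31 days: 3.4321 × 31 = 106.395 mm

106 mm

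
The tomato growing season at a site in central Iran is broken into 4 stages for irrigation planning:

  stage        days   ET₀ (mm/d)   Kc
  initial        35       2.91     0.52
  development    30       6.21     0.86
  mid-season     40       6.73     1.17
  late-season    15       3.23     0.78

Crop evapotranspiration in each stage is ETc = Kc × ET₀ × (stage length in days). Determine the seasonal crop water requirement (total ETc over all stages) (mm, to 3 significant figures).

initial: 0.52 × 2.91 × 35 = 52.96 mm
development: 0.86 × 6.21 × 30 = 160.22 mm
mid-season: 1.17 × 6.73 × 40 = 314.96 mm
late-season: 0.78 × 3.23 × 15 = 37.79 mm
Seasonal total = 565.93 mm

566 mm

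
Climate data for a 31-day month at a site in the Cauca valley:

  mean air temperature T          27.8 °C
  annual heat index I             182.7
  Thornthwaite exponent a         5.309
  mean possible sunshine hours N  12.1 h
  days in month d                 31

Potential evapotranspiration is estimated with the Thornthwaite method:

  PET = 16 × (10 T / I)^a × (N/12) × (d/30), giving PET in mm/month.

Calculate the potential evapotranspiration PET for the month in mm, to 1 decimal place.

154.8 mm

10T/I = 10 × 27.8 / 182.7 = 1.5216
(10T/I)^a = 1.5216^5.309 = 9.2861
Uncorrected PET = 16 × 9.2861 = 148.578 mm
Correction = (N/12)(d/30) = (12.1/12)(31/30) = 1.0419
PET = 148.578 × 1.0419 = 154.803 mm/month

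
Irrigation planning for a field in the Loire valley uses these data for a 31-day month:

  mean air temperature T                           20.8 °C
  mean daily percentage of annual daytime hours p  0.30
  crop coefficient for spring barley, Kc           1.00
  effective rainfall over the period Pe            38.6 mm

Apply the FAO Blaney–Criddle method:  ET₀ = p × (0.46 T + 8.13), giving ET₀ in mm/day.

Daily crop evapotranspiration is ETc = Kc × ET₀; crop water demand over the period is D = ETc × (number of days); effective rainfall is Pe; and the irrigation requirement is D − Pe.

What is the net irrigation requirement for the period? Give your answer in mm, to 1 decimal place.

126.0 mm

ET₀ = 0.30 × (0.46 × 20.8 + 8.13) = 0.30 × 17.698 = 5.3094 mm/d
ETc = Kc × ET₀ = 1.00 × 5.3094 = 5.3094 mm/d
Crop demand D = ETc × 31 d = 5.3094 × 31 = 164.591 mm
D − Pe = 164.591 − 38.6 = 125.991 mm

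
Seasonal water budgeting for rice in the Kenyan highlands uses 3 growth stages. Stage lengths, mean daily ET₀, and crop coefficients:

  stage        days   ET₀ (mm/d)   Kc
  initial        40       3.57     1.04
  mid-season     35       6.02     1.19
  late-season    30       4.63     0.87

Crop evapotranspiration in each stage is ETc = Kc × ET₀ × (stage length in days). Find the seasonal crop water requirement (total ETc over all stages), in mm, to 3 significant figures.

initial: 1.04 × 3.57 × 40 = 148.51 mm
mid-season: 1.19 × 6.02 × 35 = 250.73 mm
late-season: 0.87 × 4.63 × 30 = 120.84 mm
Seasonal total = 520.08 mm

520 mm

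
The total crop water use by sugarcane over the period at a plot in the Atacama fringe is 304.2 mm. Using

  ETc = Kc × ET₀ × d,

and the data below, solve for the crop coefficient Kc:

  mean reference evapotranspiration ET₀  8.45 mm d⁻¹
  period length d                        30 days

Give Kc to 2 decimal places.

ETc = Kc × ET₀ × d  ⇒  Kc = ETc / (ET₀ × d)
Kc = 304.2 / (8.45 × 30) = 304.2 / 253.50 = 1.2000

1.20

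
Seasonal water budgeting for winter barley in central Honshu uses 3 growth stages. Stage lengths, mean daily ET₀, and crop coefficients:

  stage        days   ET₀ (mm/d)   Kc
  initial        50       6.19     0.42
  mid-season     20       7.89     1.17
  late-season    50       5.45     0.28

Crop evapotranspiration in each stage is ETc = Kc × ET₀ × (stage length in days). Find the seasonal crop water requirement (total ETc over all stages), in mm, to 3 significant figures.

391 mm

initial: 0.42 × 6.19 × 50 = 129.99 mm
mid-season: 1.17 × 7.89 × 20 = 184.63 mm
late-season: 0.28 × 5.45 × 50 = 76.30 mm
Seasonal total = 390.92 mm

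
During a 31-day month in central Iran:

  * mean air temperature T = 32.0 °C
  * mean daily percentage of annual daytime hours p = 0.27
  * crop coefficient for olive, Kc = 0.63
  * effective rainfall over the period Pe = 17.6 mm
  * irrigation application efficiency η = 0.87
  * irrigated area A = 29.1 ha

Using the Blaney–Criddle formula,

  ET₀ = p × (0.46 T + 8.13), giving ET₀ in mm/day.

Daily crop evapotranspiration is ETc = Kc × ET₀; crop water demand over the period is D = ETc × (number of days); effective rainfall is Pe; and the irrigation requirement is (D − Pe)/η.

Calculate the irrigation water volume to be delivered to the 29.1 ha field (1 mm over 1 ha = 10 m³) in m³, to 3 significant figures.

ET₀ = 0.27 × (0.46 × 32.0 + 8.13) = 0.27 × 22.850 = 6.1695 mm/d
ETc = Kc × ET₀ = 0.63 × 6.1695 = 3.8868 mm/d
Crop demand D = ETc × 31 d = 3.8868 × 31 = 120.491 mm
D − Pe = 120.491 − 17.6 = 102.891 mm
Gross irrigation = 102.891 / 0.87 = 118.266 mm
Volume = 118.266 mm × 29.1 ha × 10 = 34415.4 m³

34400 m³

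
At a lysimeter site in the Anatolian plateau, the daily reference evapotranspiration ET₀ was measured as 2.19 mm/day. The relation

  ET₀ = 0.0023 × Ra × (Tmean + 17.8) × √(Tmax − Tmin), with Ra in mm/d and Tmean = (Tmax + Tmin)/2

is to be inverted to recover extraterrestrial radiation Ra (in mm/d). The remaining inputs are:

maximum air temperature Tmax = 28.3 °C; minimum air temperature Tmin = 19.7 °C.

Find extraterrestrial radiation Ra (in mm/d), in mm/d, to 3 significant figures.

Tmean = 24.00 °C; √ΔT = 2.9326
Ra = ET₀ / [0.0023 × (Tmean+17.8) × √ΔT] = 2.19 / (0.0023 × 41.80 × 2.9326) = 7.768 mm/d

7.77 mm/d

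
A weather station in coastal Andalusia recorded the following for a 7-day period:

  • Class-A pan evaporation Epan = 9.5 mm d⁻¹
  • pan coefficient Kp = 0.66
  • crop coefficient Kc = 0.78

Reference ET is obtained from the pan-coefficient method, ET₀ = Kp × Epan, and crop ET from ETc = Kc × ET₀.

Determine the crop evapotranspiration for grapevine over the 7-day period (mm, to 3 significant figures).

34.2 mm

ET₀ = 0.66 × 9.5 = 6.2700 mm/d
ETc = Kc × ET₀ = 0.78 × 6.2700 = 4.8906 mm/d
Over 7 days: 4.8906 × 7 = 34.234 mm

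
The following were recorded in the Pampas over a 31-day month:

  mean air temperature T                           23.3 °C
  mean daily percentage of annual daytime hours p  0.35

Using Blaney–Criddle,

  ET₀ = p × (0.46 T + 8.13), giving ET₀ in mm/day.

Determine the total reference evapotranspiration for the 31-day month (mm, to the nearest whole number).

205 mm

ET₀ = 0.35 × (0.46 × 23.3 + 8.13) = 0.35 × 18.848 = 6.5968 mm/d
Monthly total = 6.5968 × 31 = 204.501 mm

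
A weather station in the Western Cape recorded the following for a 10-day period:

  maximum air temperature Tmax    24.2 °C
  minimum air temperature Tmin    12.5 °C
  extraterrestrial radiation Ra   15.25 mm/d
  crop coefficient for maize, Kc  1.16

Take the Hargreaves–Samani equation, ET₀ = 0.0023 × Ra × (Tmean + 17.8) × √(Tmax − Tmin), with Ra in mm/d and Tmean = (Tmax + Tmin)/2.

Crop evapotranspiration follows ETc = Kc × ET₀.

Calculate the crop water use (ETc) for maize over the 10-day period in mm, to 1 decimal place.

50.3 mm

Tmean = (24.2 + 12.5)/2 = 18.35 °C
ET₀ = 0.0023 × 15.25 × (18.35 + 17.8) × √11.7 = 0.0023 × 15.25 × 36.15 × 3.4205 = 4.3371 mm/d
ETc = Kc × ET₀ = 1.16 × 4.3371 = 5.0310 mm/d
Over 10 days: 5.0310 × 10 = 50.310 mm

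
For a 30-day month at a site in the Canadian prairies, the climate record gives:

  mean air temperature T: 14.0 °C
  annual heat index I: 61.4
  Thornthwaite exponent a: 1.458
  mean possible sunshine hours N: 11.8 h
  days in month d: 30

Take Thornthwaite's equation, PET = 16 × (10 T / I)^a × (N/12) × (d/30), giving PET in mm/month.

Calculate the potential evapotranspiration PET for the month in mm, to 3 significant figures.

10T/I = 10 × 14.0 / 61.4 = 2.2801
(10T/I)^a = 2.2801^1.458 = 3.3258
Uncorrected PET = 16 × 3.3258 = 53.213 mm
Correction = (N/12)(d/30) = (11.8/12)(30/30) = 0.9833
PET = 53.213 × 0.9833 = 52.324 mm/month

52.3 mm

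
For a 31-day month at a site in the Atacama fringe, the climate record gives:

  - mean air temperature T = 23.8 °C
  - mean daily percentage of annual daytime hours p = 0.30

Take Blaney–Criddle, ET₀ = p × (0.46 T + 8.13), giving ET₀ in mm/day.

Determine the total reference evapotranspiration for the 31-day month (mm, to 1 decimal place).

177.4 mm

ET₀ = 0.30 × (0.46 × 23.8 + 8.13) = 0.30 × 19.078 = 5.7234 mm/d
Monthly total = 5.7234 × 31 = 177.425 mm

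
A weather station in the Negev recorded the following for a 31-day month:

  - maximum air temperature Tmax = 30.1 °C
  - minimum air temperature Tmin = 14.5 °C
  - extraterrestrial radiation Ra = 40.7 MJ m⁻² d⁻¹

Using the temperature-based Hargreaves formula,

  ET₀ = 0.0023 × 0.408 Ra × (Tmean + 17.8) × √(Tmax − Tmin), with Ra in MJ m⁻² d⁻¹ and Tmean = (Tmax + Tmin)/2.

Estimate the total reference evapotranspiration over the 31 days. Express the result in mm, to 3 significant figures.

Tmean = (30.1 + 14.5)/2 = 22.30 °C
0.408 Ra = 0.408 × 40.7 = 16.6056 mm/d equivalent
ET₀ = 0.0023 × 16.6056 × (22.30 + 17.8) × √15.6 = 0.0023 × 16.6056 × 40.10 × 3.9497 = 6.0491 mm/d
Over 31 days: 6.0491 × 31 = 187.522 mm

188 mm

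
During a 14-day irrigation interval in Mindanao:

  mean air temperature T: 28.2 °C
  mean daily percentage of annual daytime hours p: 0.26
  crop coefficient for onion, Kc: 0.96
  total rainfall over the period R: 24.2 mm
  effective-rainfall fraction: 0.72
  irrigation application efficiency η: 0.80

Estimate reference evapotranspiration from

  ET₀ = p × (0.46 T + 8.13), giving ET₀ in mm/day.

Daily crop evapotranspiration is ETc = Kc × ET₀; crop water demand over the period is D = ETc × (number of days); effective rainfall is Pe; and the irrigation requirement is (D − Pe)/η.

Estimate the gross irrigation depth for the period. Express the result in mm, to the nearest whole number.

ET₀ = 0.26 × (0.46 × 28.2 + 8.13) = 0.26 × 21.102 = 5.4865 mm/d
ETc = Kc × ET₀ = 0.96 × 5.4865 = 5.2670 mm/d
Crop demand D = ETc × 14 d = 5.2670 × 14 = 73.738 mm
Pe = 0.72 × 24.2 = 17.424 mm
D − Pe = 73.738 − 17.424 = 56.314 mm
Gross irrigation = 56.314 / 0.80 = 70.393 mm

70 mm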